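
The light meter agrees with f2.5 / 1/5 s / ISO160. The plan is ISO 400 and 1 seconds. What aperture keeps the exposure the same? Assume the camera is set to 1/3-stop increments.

f/9

ISO: 160 → 200 → 250 → 320 → 400 — 1 1/3 stops higher (brighter).
Shutter speed: 1/5 → 1/4 → 0.3 → 0.4 → 0.5 → 0.6 → 0.8 → 1 — 2 1/3 stops longer (brighter).
Net change so far: 3 2/3 stops brighter. Offset with the aperture: f/2.5 → f/2.8 → f/3.2 → f/3.5 → f/4 → f/4.5 → f/5 → f/5.6 → f/6.3 → f/7.1 → f/8 → f/9.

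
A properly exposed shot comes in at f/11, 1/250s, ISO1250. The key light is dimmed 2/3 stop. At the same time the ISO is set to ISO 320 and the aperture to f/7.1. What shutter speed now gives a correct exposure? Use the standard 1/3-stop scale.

1/100s

Scene light: 2/3 stop darker.
ISO: 1250 → 1000 → 800 → 640 → 500 → 400 → 320 — 2 stops dropped (darker).
Aperture: f/11 → f/10 → f/9 → f/8 → f/7.1 — 1 1/3 stops wider (brighter).
Net so far: 1 1/3 stops darker. Shutter speed: 1/250 → 1/200 → 1/160 → 1/125 → 1/100.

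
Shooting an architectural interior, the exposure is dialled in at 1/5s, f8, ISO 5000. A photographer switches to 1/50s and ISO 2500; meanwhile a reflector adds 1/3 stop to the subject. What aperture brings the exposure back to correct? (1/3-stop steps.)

f/2

Scene light: 1/3 stop brighter.
Shutter speed: 1/5 → 1/6 → 1/8 → 1/10 → 1/13 → 1/15 → 1/20 → 1/25 → 1/30 → 1/40 → 1/50 — 3 1/3 stops shorter (darker).
ISO: 5000 → 4000 → 3200 → 2500 — 1 stop dropped (darker).
Net so far: 4 stops darker. Aperture: f/8 → f/7.1 → f/6.3 → f/5.6 → f/5 → f/4.5 → f/4 → f/3.5 → f/3.2 → f/2.8 → f/2.5 → f/2.2 → f/2.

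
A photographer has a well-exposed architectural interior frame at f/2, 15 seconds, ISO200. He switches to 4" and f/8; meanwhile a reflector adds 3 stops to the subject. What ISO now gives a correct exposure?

Scene light: 3 stops brighter.
Shutter speed: 15 → 8 → 4 — 2 stops shorter (darker).
Aperture: f/2 → f/2.8 → f/4 → f/5.6 → f/8 — 4 stops stopped down (darker).
Net so far: 3 stops darker. ISO: 200 → 400 → 800 → 1600.

ISO 1600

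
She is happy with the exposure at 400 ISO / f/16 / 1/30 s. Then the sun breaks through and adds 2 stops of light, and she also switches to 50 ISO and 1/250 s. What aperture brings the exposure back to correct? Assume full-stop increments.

Scene light: 2 stops brighter.
ISO: 400 → 200 → 100 → 50 — 3 stops dropped (darker).
Shutter speed: 1/30 → 1/60 → 1/125 → 1/250 — 3 stops faster (darker).
Net so far: 4 stops darker. Aperture: f/16 → f/11 → f/8 → f/5.6 → f/4.

f/4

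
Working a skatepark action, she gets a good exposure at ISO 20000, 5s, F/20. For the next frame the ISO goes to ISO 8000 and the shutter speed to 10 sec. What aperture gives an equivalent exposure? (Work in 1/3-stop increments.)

ISO: 20000 → 16000 → 12800 → 10000 → 8000 — 1 1/3 stops dropped (darker).
Shutter speed: 5 → 6 → 8 → 10 — 1 stop slower (brighter).
Net change so far: 1/3 stop darker. Offset with the aperture: f/20 → f/18.

f/18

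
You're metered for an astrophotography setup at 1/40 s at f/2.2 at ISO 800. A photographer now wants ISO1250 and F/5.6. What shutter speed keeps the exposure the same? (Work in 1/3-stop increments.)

1/10s

ISO: 800 → 1000 → 1250 — 2/3 stop higher (brighter).
Aperture: f/2.2 → f/2.5 → f/2.8 → f/3.2 → f/3.5 → f/4 → f/4.5 → f/5 → f/5.6 — 2 2/3 stops smaller aperture (darker).
Net change so far: 2 stops darker. Offset with the shutter speed: 1/40 → 1/30 → 1/25 → 1/20 → 1/15 → 1/13 → 1/10.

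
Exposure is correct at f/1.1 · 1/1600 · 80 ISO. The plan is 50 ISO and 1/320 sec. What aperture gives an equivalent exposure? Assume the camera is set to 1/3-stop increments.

ISO: 80 → 64 → 50 — 2/3 stop dropped (darker).
Shutter speed: 1/1600 → 1/1250 → 1/1000 → 1/800 → 1/640 → 1/500 → 1/400 → 1/320 — 2 1/3 stops longer (brighter).
Net change so far: 1 2/3 stops brighter. Offset with the aperture: f/1.1 → f/1.2 → f/1.4 → f/1.6 → f/1.8 → f/2.

f/2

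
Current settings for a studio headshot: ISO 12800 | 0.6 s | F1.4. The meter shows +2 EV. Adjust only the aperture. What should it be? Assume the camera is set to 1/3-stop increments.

Overexposed by 2 stops → need 2 stops darker.
Aperture: f/1.4 → f/1.6 → f/1.8 → f/2 → f/2.2 → f/2.5 → f/2.8.

f/2.8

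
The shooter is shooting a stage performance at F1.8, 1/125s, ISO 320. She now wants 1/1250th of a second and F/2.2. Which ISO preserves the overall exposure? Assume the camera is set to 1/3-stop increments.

Shutter speed: 1/125 → 1/160 → 1/200 → 1/250 → 1/320 → 1/400 → 1/500 → 1/640 → 1/800 → 1/1000 → 1/1250 — 3 1/3 stops faster (darker).
Aperture: f/1.8 → f/2 → f/2.2 — 2/3 stop stopped down (darker).
Net change so far: 4 stops darker. Offset with the ISO: 320 → 400 → 500 → 640 → 800 → 1000 → 1250 → 1600 → 2000 → 2500 → 3200 → 4000 → 5000.

ISO 5000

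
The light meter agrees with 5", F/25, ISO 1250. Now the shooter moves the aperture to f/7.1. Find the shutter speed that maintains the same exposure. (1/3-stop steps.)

Aperture: f/25 → f/22 → f/20 → f/18 → f/16 → f/14 → f/13 → f/11 → f/10 → f/9 → f/8 → f/7.1 — 3 2/3 stops wider (brighter).
Need 3 2/3 stops darker from the shutter speed: 5 → 4 → 3.2 → 2.5 → 2 → 1.6 → 1.3 → 1 → 0.8 → 0.6 → 0.5 → 0.4.

0.4 s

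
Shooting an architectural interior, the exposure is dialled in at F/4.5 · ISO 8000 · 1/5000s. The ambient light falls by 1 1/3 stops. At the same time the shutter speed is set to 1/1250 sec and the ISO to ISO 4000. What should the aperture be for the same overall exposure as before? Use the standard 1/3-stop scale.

Scene light: 1 1/3 stops darker.
Shutter speed: 1/5000 → 1/4000 → 1/3200 → 1/2500 → 1/2000 → 1/1600 → 1/1250 — 2 stops slower (brighter).
ISO: 8000 → 6400 → 5000 → 4000 — 1 stop dropped (darker).
Net so far: 1/3 stop darker. Aperture: f/4.5 → f/4.

f/4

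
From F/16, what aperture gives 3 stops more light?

f/5.6

Aperture: f/16 → f/11 → f/8 → f/5.6 — 3 stops opened up (brighter).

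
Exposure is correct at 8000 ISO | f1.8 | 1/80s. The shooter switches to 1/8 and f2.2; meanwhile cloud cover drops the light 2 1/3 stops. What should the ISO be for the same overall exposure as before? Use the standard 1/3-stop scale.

Scene light: 2 1/3 stops darker.
Shutter speed: 1/80 → 1/60 → 1/50 → 1/40 → 1/30 → 1/25 → 1/20 → 1/15 → 1/13 → 1/10 → 1/8 — 3 1/3 stops longer (brighter).
Aperture: f/1.8 → f/2 → f/2.2 — 2/3 stop narrower (darker).
Net so far: 1/3 stop brighter. ISO: 8000 → 6400.

ISO 6400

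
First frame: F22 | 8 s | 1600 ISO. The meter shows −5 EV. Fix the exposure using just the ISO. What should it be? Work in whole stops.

Underexposed by 5 stops → need 5 stops brighter.
ISO: 1600 → 3200 → 6400 → 12800 → 25600 → 51200.

ISO 51200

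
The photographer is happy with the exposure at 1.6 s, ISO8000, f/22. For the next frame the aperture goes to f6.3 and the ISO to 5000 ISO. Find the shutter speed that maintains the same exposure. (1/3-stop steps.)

Aperture: f/22 → f/20 → f/18 → f/16 → f/14 → f/13 → f/11 → f/10 → f/9 → f/8 → f/7.1 → f/6.3 — 3 2/3 stops larger aperture (brighter).
ISO: 8000 → 6400 → 5000 — 2/3 stop lower (darker).
Net change so far: 3 stops brighter. Offset with the shutter speed: 1.6 → 1.3 → 1 → 0.8 → 0.6 → 0.5 → 0.4 → 0.3 → 1/4 → 1/5.

1/5s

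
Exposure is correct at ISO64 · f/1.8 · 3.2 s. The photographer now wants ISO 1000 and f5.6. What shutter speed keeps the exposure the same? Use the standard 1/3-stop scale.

ISO: 64 → 80 → 100 → 125 → 160 → 200 → 250 → 320 → 400 → 500 → 640 → 800 → 1000 — 4 stops raised (brighter).
Aperture: f/1.8 → f/2 → f/2.2 → f/2.5 → f/2.8 → f/3.2 → f/3.5 → f/4 → f/4.5 → f/5 → f/5.6 — 3 1/3 stops smaller aperture (darker).
Net change so far: 2/3 stop brighter. Offset with the shutter speed: 3.2 → 2.5 → 2.

2 s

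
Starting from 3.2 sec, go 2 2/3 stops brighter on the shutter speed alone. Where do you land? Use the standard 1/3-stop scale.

Shutter speed: 3.2 → 4 → 5 → 6 → 8 → 10 → 13 → 15 → 20 — 2 2/3 stops longer (brighter).

20 s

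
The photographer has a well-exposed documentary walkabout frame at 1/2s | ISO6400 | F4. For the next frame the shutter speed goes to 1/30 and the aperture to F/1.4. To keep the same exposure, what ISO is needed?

Shutter speed: 1/2 → 1/4 → 1/8 → 1/15 → 1/30 — 4 stops faster (darker).
Aperture: f/4 → f/2.8 → f/2 → f/1.4 — 3 stops wider (brighter).
Net change so far: 1 stop darker. Offset with the ISO: 6400 → 12800.

ISO 12800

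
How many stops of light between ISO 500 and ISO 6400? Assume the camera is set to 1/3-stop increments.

500 → 640 → 800 → 1000 → 1250 → 1600 → 2000 → 2500 → 3200 → 4000 → 5000 → 6400 — count the steps: 11 third-stops = 3 2/3 stops.

3 2/3 stops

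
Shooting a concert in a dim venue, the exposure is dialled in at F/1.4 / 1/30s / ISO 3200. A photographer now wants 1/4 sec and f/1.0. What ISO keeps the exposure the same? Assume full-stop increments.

ISO 200

Shutter speed: 1/30 → 1/15 → 1/8 → 1/4 — 3 stops slower (brighter).
Aperture: f/1.4 → f/1.0 — 1 stop larger aperture (brighter).
Net change so far: 4 stops brighter. Offset with the ISO: 3200 → 1600 → 800 → 400 → 200.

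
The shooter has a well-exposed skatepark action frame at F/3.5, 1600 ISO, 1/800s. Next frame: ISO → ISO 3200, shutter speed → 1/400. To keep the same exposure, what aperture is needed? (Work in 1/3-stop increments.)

ISO: 1600 → 2000 → 2500 → 3200 — 1 stop higher (brighter).
Shutter speed: 1/800 → 1/640 → 1/500 → 1/400 — 1 stop longer (brighter).
Net change so far: 2 stops brighter. Offset with the aperture: f/3.5 → f/4 → f/4.5 → f/5 → f/5.6 → f/6.3 → f/7.1.

f/7.1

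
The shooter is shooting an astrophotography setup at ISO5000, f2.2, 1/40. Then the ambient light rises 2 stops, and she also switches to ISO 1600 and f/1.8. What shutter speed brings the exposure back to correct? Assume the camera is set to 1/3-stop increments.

1/80s

Scene light: 2 stops brighter.
ISO: 5000 → 4000 → 3200 → 2500 → 2000 → 1600 — 1 2/3 stops dropped (darker).
Aperture: f/2.2 → f/2 → f/1.8 — 2/3 stop opened up (brighter).
Net so far: 1 stop brighter. Shutter speed: 1/40 → 1/50 → 1/60 → 1/80.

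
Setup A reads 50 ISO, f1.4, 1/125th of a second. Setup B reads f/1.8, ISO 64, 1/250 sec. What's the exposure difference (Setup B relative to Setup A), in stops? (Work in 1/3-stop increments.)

Aperture: f/1.4 → f/1.6 → f/1.8 — 2/3 stop smaller aperture (darker).
Shutter speed: 1/125 → 1/160 → 1/200 → 1/250 — 1 stop faster (darker).
ISO: 50 → 64 — 1/3 stop raised (brighter).
Net: −2/3 −1 +1/3 = −1 1/3 stops.

1 1/3 stops darker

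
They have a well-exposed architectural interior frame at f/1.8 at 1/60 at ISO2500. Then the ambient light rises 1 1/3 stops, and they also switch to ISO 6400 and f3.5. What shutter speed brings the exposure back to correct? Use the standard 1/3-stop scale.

1/100s

Scene light: 1 1/3 stops brighter.
ISO: 2500 → 3200 → 4000 → 5000 → 6400 — 1 1/3 stops higher (brighter).
Aperture: f/1.8 → f/2 → f/2.2 → f/2.5 → f/2.8 → f/3.2 → f/3.5 — 2 stops stopped down (darker).
Net so far: 2/3 stop brighter. Shutter speed: 1/60 → 1/80 → 1/100.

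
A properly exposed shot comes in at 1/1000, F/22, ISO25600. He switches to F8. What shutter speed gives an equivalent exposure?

1/8000s

Aperture: f/22 → f/16 → f/11 → f/8 — 3 stops larger aperture (brighter).
Need 3 stops darker from the shutter speed: 1/1000 → 1/2000 → 1/4000 → 1/8000.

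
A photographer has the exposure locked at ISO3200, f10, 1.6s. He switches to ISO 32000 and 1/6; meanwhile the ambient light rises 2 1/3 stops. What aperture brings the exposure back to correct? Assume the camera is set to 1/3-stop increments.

f/22

Scene light: 2 1/3 stops brighter.
ISO: 3200 → 4000 → 5000 → 6400 → 8000 → 10000 → 12800 → 16000 → 20000 → 25600 → 32000 — 3 1/3 stops raised (brighter).
Shutter speed: 1.6 → 1.3 → 1 → 0.8 → 0.6 → 0.5 → 0.4 → 0.3 → 1/4 → 1/5 → 1/6 — 3 1/3 stops faster (darker).
Net so far: 2 1/3 stops brighter. Aperture: f/10 → f/11 → f/13 → f/14 → f/16 → f/18 → f/20 → f/22.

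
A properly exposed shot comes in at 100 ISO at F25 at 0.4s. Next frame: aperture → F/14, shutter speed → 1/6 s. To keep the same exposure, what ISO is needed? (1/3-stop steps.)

ISO 80

Aperture: f/25 → f/22 → f/20 → f/18 → f/16 → f/14 — 1 2/3 stops larger aperture (brighter).
Shutter speed: 0.4 → 0.3 → 1/4 → 1/5 → 1/6 — 1 1/3 stops shorter (darker).
Net change so far: 1/3 stop brighter. Offset with the ISO: 100 → 80.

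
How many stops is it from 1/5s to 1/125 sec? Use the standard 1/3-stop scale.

1/5 → 1/6 → 1/8 → 1/10 → 1/13 → 1/15 → 1/20 → 1/25 → 1/30 → 1/40 → 1/50 → 1/60 → 1/80 → 1/100 → 1/125 — count the steps: 14 third-stops = 4 2/3 stops.

4 2/3 stops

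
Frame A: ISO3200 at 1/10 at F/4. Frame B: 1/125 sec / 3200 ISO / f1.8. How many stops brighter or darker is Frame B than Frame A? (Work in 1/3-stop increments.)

Aperture: f/4 → f/3.5 → f/3.2 → f/2.8 → f/2.5 → f/2.2 → f/2 → f/1.8 — 2 1/3 stops larger aperture (brighter).
Shutter speed: 1/10 → 1/13 → 1/15 → 1/20 → 1/25 → 1/30 → 1/40 → 1/50 → 1/60 → 1/80 → 1/100 → 1/125 — 3 2/3 stops faster (darker).
ISO: unchanged.
Net: +2 1/3 −3 2/3 = −1 1/3 stops.

1 1/3 stops darker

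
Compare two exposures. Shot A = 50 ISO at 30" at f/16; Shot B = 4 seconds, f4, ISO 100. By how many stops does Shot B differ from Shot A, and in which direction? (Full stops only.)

2 stops brighter

Aperture: f/16 → f/11 → f/8 → f/5.6 → f/4 — 4 stops opened up (brighter).
Shutter speed: 30 → 15 → 8 → 4 — 3 stops shorter (darker).
ISO: 50 → 100 — 1 stop higher (brighter).
Net: +4 −3 +1 = +2 stops.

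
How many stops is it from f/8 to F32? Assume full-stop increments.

4 stops

f/8 → f/11 → f/16 → f/22 → f/32 — count the steps: 4 stops.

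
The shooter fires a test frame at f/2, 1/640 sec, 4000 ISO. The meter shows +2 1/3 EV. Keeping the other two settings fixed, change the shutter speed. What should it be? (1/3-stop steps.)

Overexposed by 2 1/3 stops → need 2 1/3 stops darker.
Shutter speed: 1/640 → 1/800 → 1/1000 → 1/1250 → 1/1600 → 1/2000 → 1/2500 → 1/3200.

1/3200s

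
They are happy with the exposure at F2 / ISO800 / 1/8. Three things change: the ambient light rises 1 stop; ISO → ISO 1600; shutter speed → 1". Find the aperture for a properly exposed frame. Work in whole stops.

Scene light: 1 stop brighter.
ISO: 800 → 1600 — 1 stop raised (brighter).
Shutter speed: 1/8 → 1/4 → 1/2 → 1 — 3 stops longer (brighter).
Net so far: 5 stops brighter. Aperture: f/2 → f/2.8 → f/4 → f/5.6 → f/8 → f/11.

f/11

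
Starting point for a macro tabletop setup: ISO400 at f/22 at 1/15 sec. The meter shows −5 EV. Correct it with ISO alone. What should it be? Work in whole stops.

ISO 12800

Underexposed by 5 stops → need 5 stops brighter.
ISO: 400 → 800 → 1600 → 3200 → 6400 → 12800.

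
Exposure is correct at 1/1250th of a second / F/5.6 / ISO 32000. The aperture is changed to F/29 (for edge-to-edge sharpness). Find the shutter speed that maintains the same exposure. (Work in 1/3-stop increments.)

Aperture: f/5.6 → f/6.3 → f/7.1 → f/8 → f/9 → f/10 → f/11 → f/13 → f/14 → f/16 → f/18 → f/20 → f/22 → f/25 → f/29 — 4 2/3 stops smaller aperture (darker).
Need 4 2/3 stops brighter from the shutter speed: 1/1250 → 1/1000 → 1/800 → 1/640 → 1/500 → 1/400 → 1/320 → 1/250 → 1/200 → 1/160 → 1/125 → 1/100 → 1/80 → 1/60 → 1/50.

1/50s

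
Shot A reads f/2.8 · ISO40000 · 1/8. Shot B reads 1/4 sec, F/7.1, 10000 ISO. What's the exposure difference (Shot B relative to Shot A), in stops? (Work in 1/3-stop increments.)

Aperture: f/2.8 → f/3.2 → f/3.5 → f/4 → f/4.5 → f/5 → f/5.6 → f/6.3 → f/7.1 — 2 2/3 stops narrower (darker).
Shutter speed: 1/8 → 1/6 → 1/5 → 1/4 — 1 stop longer (brighter).
ISO: 40000 → 32000 → 25600 → 20000 → 16000 → 12800 → 10000 — 2 stops lower (darker).
Net: −2 2/3 +1 −2 = −3 2/3 stops.

3 2/3 stops darker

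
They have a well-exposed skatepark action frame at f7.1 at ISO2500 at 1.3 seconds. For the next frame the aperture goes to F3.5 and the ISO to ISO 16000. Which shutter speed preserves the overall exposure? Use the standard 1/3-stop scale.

1/20s

Aperture: f/7.1 → f/6.3 → f/5.6 → f/5 → f/4.5 → f/4 → f/3.5 — 2 stops opened up (brighter).
ISO: 2500 → 3200 → 4000 → 5000 → 6400 → 8000 → 10000 → 12800 → 16000 — 2 2/3 stops higher (brighter).
Net change so far: 4 2/3 stops brighter. Offset with the shutter speed: 1.3 → 1 → 0.8 → 0.6 → 0.5 → 0.4 → 0.3 → 1/4 → 1/5 → 1/6 → 1/8 → 1/10 → 1/13 → 1/15 → 1/20.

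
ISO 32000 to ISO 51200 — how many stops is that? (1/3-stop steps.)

32000 → 40000 → 51200 — count the steps: 2 third-stops = 2/3 stop.

2/3 stop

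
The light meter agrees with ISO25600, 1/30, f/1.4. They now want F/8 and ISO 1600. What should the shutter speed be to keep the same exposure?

Aperture: f/1.4 → f/2 → f/2.8 → f/4 → f/5.6 → f/8 — 5 stops smaller aperture (darker).
ISO: 25600 → 12800 → 6400 → 3200 → 1600 — 4 stops dropped (darker).
Net change so far: 9 stops darker. Offset with the shutter speed: 1/30 → 1/15 → 1/8 → 1/4 → 1/2 → 1 → 2 → 4 → 8 → 15.

15 s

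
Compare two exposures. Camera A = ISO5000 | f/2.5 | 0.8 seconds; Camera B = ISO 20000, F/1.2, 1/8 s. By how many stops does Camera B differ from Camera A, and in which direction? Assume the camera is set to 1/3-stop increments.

Aperture: f/2.5 → f/2.2 → f/2 → f/1.8 → f/1.6 → f/1.4 → f/1.2 — 2 stops wider (brighter).
Shutter speed: 0.8 → 0.6 → 0.5 → 0.4 → 0.3 → 1/4 → 1/5 → 1/6 → 1/8 — 2 2/3 stops faster (darker).
ISO: 5000 → 6400 → 8000 → 10000 → 12800 → 16000 → 20000 — 2 stops raised (brighter).
Net: +2 −2 2/3 +2 = +1 1/3 stops.

1 1/3 stops brighter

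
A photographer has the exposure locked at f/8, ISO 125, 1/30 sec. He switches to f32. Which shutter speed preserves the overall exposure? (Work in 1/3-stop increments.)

Aperture: f/8 → f/9 → f/10 → f/11 → f/13 → f/14 → f/16 → f/18 → f/20 → f/22 → f/25 → f/29 → f/32 — 4 stops smaller aperture (darker).
Need 4 stops brighter from the shutter speed: 1/30 → 1/25 → 1/20 → 1/15 → 1/13 → 1/10 → 1/8 → 1/6 → 1/5 → 1/4 → 0.3 → 0.4 → 0.5.

0.5 s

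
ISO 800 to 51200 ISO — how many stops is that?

6 stops

800 → 1600 → 3200 → 6400 → 12800 → 25600 → 51200 — count the steps: 6 stops.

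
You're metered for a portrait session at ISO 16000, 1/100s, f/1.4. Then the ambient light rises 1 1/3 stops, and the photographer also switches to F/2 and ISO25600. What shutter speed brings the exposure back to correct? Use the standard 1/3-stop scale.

1/200s

Scene light: 1 1/3 stops brighter.
Aperture: f/1.4 → f/1.6 → f/1.8 → f/2 — 1 stop stopped down (darker).
ISO: 16000 → 20000 → 25600 — 2/3 stop raised (brighter).
Net so far: 1 stop brighter. Shutter speed: 1/100 → 1/125 → 1/160 → 1/200.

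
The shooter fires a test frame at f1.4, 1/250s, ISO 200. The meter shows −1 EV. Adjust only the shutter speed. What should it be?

Underexposed by 1 stop → need 1 stop brighter.
Shutter speed: 1/250 → 1/125.

1/125s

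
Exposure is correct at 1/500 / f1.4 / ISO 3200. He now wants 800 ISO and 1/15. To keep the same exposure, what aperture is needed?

f/4

ISO: 3200 → 1600 → 800 — 2 stops lower (darker).
Shutter speed: 1/500 → 1/250 → 1/125 → 1/60 → 1/30 → 1/15 — 5 stops slower (brighter).
Net change so far: 3 stops brighter. Offset with the aperture: f/1.4 → f/2 → f/2.8 → f/4.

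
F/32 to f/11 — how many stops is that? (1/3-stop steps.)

f/32 → f/29 → f/25 → f/22 → f/20 → f/18 → f/16 → f/14 → f/13 → f/11 — count the steps: 9 third-stops = 3 stops.

3 stops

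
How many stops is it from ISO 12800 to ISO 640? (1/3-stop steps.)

12800 → 10000 → 8000 → 6400 → 5000 → 4000 → 3200 → 2500 → 2000 → 1600 → 1250 → 1000 → 800 → 640 — count the steps: 13 third-stops = 4 1/3 stops.

4 1/3 stops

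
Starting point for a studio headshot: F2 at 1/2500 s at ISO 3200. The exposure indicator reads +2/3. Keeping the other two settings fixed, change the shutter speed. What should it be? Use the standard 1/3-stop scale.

Overexposed by 2/3 stop → need 2/3 stop darker.
Shutter speed: 1/2500 → 1/3200 → 1/4000.

1/4000s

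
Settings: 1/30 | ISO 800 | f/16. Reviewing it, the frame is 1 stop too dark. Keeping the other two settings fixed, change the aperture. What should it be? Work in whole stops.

Underexposed by 1 stop → need 1 stop brighter.
Aperture: f/16 → f/11.

f/11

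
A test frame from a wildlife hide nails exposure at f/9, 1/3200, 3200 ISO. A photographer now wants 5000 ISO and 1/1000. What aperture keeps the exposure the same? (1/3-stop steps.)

ISO: 3200 → 4000 → 5000 — 2/3 stop higher (brighter).
Shutter speed: 1/3200 → 1/2500 → 1/2000 → 1/1600 → 1/1250 → 1/1000 — 1 2/3 stops slower (brighter).
Net change so far: 2 1/3 stops brighter. Offset with the aperture: f/9 → f/10 → f/11 → f/13 → f/14 → f/16 → f/18 → f/20.

f/20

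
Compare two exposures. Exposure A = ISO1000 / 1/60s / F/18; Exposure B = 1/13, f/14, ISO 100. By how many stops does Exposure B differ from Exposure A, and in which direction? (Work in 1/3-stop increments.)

1/3 stop darker

Aperture: f/18 → f/16 → f/14 — 2/3 stop larger aperture (brighter).
Shutter speed: 1/60 → 1/50 → 1/40 → 1/30 → 1/25 → 1/20 → 1/15 → 1/13 — 2 1/3 stops slower (brighter).
ISO: 1000 → 800 → 640 → 500 → 400 → 320 → 250 → 200 → 160 → 125 → 100 — 3 1/3 stops lower (darker).
Net: +2/3 +2 1/3 −3 1/3 = −1/3 stops.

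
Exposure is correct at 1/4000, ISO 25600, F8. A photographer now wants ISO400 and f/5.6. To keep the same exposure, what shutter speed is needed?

ISO: 25600 → 12800 → 6400 → 3200 → 1600 → 800 → 400 — 6 stops dropped (darker).
Aperture: f/8 → f/5.6 — 1 stop opened up (brighter).
Net change so far: 5 stops darker. Offset with the shutter speed: 1/4000 → 1/2000 → 1/1000 → 1/500 → 1/250 → 1/125.

1/125s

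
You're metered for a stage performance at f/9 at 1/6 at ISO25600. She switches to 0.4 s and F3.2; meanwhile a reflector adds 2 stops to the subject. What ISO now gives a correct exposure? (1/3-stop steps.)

Scene light: 2 stops brighter.
Shutter speed: 1/6 → 1/5 → 1/4 → 0.3 → 0.4 — 1 1/3 stops longer (brighter).
Aperture: f/9 → f/8 → f/7.1 → f/6.3 → f/5.6 → f/5 → f/4.5 → f/4 → f/3.5 → f/3.2 — 3 stops larger aperture (brighter).
Net so far: 6 1/3 stops brighter. ISO: 25600 → 20000 → 16000 → 12800 → 10000 → 8000 → 6400 → 5000 → 4000 → 3200 → 2500 → 2000 → 1600 → 1250 → 1000 → 800 → 640 → 500 → 400 → 320.

ISO 320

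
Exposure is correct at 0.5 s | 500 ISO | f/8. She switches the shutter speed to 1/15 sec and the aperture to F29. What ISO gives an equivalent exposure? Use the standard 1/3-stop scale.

Shutter speed: 0.5 → 0.4 → 0.3 → 1/4 → 1/5 → 1/6 → 1/8 → 1/10 → 1/13 → 1/15 — 3 stops shorter (darker).
Aperture: f/8 → f/9 → f/10 → f/11 → f/13 → f/14 → f/16 → f/18 → f/20 → f/22 → f/25 → f/29 — 3 2/3 stops smaller aperture (darker).
Net change so far: 6 2/3 stops darker. Offset with the ISO: 500 → 640 → 800 → 1000 → 1250 → 1600 → 2000 → 2500 → 3200 → 4000 → 5000 → 6400 → 8000 → 10000 → 12800 → 16000 → 20000 → 25600 → 32000 → 40000 → 51200.

ISO 51200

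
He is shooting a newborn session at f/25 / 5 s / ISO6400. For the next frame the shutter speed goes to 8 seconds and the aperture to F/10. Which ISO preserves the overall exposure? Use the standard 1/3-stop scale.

ISO 640

Shutter speed: 5 → 6 → 8 — 2/3 stop longer (brighter).
Aperture: f/25 → f/22 → f/20 → f/18 → f/16 → f/14 → f/13 → f/11 → f/10 — 2 2/3 stops larger aperture (brighter).
Net change so far: 3 1/3 stops brighter. Offset with the ISO: 6400 → 5000 → 4000 → 3200 → 2500 → 2000 → 1600 → 1250 → 1000 → 800 → 640.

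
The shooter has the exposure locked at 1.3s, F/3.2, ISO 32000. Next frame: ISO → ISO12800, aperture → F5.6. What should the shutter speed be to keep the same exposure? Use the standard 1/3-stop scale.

10 s

ISO: 32000 → 25600 → 20000 → 16000 → 12800 — 1 1/3 stops lower (darker).
Aperture: f/3.2 → f/3.5 → f/4 → f/4.5 → f/5 → f/5.6 — 1 2/3 stops stopped down (darker).
Net change so far: 3 stops darker. Offset with the shutter speed: 1.3 → 1.6 → 2 → 2.5 → 3.2 → 4 → 5 → 6 → 8 → 10.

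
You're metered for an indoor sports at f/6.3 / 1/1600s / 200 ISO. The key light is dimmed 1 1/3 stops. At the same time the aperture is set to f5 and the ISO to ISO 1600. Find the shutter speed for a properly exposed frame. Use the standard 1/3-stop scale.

Scene light: 1 1/3 stops darker.
Aperture: f/6.3 → f/5.6 → f/5 — 2/3 stop opened up (brighter).
ISO: 200 → 250 → 320 → 400 → 500 → 640 → 800 → 1000 → 1250 → 1600 — 3 stops higher (brighter).
Net so far: 2 1/3 stops brighter. Shutter speed: 1/1600 → 1/2000 → 1/2500 → 1/3200 → 1/4000 → 1/5000 → 1/6400 → 1/8000.

1/8000s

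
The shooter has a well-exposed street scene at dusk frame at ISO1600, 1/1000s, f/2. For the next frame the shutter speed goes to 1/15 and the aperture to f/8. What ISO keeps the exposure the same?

ISO 400

Shutter speed: 1/1000 → 1/500 → 1/250 → 1/125 → 1/60 → 1/30 → 1/15 — 6 stops slower (brighter).
Aperture: f/2 → f/2.8 → f/4 → f/5.6 → f/8 — 4 stops narrower (darker).
Net change so far: 2 stops brighter. Offset with the ISO: 1600 → 800 → 400.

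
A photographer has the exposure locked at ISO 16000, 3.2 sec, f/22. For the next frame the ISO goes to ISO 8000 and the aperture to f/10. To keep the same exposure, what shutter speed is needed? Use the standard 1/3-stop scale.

1.3 s

ISO: 16000 → 12800 → 10000 → 8000 — 1 stop lower (darker).
Aperture: f/22 → f/20 → f/18 → f/16 → f/14 → f/13 → f/11 → f/10 — 2 1/3 stops larger aperture (brighter).
Net change so far: 1 1/3 stops brighter. Offset with the shutter speed: 3.2 → 2.5 → 2 → 1.6 → 1.3.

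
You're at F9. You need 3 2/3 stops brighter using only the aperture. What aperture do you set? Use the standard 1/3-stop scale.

f/2.5

Aperture: f/9 → f/8 → f/7.1 → f/6.3 → f/5.6 → f/5 → f/4.5 → f/4 → f/3.5 → f/3.2 → f/2.8 → f/2.5 — 3 2/3 stops larger aperture (brighter).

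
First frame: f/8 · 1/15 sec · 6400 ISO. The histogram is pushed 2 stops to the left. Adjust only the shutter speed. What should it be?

Underexposed by 2 stops → need 2 stops brighter.
Shutter speed: 1/15 → 1/8 → 1/4.

1/4s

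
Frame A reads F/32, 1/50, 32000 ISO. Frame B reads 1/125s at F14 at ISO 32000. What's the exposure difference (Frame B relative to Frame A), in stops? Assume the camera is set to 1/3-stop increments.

Aperture: f/32 → f/29 → f/25 → f/22 → f/20 → f/18 → f/16 → f/14 — 2 1/3 stops wider (brighter).
Shutter speed: 1/50 → 1/60 → 1/80 → 1/100 → 1/125 — 1 1/3 stops shorter (darker).
ISO: unchanged.
Net: +2 1/3 −1 1/3 = +1 stop.

1 stop brighter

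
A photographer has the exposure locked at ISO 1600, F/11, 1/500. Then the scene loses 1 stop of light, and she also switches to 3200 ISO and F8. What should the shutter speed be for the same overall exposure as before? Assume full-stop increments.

1/1000s

Scene light: 1 stop darker.
ISO: 1600 → 3200 — 1 stop raised (brighter).
Aperture: f/11 → f/8 — 1 stop wider (brighter).
Net so far: 1 stop brighter. Shutter speed: 1/500 → 1/1000.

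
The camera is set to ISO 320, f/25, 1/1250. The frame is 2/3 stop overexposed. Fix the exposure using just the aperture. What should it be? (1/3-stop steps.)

f/32

Overexposed by 2/3 stop → need 2/3 stop darker.
Aperture: f/25 → f/29 → f/32.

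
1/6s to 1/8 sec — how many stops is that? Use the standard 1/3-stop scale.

1/6 → 1/8 — count the steps: 1 third-stops = 1/3 stop.

1/3 stop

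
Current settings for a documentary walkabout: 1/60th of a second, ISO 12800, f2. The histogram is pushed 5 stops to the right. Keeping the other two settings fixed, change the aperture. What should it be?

Overexposed by 5 stops → need 5 stops darker.
Aperture: f/2 → f/2.8 → f/4 → f/5.6 → f/8 → f/11.

f/11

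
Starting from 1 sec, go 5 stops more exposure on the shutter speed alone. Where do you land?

30 s

Shutter speed: 1 → 2 → 4 → 8 → 15 → 30 — 5 stops slower (brighter).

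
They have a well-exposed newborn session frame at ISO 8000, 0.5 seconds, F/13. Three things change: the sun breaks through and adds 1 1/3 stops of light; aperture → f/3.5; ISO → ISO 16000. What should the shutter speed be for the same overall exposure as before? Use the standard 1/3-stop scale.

1/125s

Scene light: 1 1/3 stops brighter.
Aperture: f/13 → f/11 → f/10 → f/9 → f/8 → f/7.1 → f/6.3 → f/5.6 → f/5 → f/4.5 → f/4 → f/3.5 — 3 2/3 stops larger aperture (brighter).
ISO: 8000 → 10000 → 12800 → 16000 — 1 stop raised (brighter).
Net so far: 6 stops brighter. Shutter speed: 0.5 → 0.4 → 0.3 → 1/4 → 1/5 → 1/6 → 1/8 → 1/10 → 1/13 → 1/15 → 1/20 → 1/25 → 1/30 → 1/40 → 1/50 → 1/60 → 1/80 → 1/100 → 1/125.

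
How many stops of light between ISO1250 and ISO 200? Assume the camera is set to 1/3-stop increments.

2 2/3 stops

1250 → 1000 → 800 → 640 → 500 → 400 → 320 → 250 → 200 — count the steps: 8 third-stops = 2 2/3 stops.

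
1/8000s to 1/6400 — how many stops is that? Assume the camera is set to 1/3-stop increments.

1/3 stop

1/8000 → 1/6400 — count the steps: 1 third-stops = 1/3 stop.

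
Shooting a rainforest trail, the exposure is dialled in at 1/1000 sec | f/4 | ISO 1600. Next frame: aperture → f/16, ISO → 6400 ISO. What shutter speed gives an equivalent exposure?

Aperture: f/4 → f/5.6 → f/8 → f/11 → f/16 — 4 stops narrower (darker).
ISO: 1600 → 3200 → 6400 — 2 stops higher (brighter).
Net change so far: 2 stops darker. Offset with the shutter speed: 1/1000 → 1/500 → 1/250.

1/250s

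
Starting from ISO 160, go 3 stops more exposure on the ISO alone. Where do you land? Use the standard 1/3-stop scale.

ISO 1250

ISO: 160 → 200 → 250 → 320 → 400 → 500 → 640 → 800 → 1000 → 1250 — 3 stops higher (brighter).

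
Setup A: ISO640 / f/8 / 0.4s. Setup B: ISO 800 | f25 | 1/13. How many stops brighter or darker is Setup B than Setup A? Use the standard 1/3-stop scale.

5 1/3 stops darker

Aperture: f/8 → f/9 → f/10 → f/11 → f/13 → f/14 → f/16 → f/18 → f/20 → f/22 → f/25 — 3 1/3 stops stopped down (darker).
Shutter speed: 0.4 → 0.3 → 1/4 → 1/5 → 1/6 → 1/8 → 1/10 → 1/13 — 2 1/3 stops faster (darker).
ISO: 640 → 800 — 1/3 stop higher (brighter).
Net: −3 1/3 −2 1/3 +1/3 = −5 1/3 stops.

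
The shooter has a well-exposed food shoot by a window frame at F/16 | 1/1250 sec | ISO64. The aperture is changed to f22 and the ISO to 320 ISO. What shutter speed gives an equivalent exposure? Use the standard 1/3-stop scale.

1/3200s

Aperture: f/16 → f/18 → f/20 → f/22 — 1 stop narrower (darker).
ISO: 64 → 80 → 100 → 125 → 160 → 200 → 250 → 320 — 2 1/3 stops higher (brighter).
Net change so far: 1 1/3 stops brighter. Offset with the shutter speed: 1/1250 → 1/1600 → 1/2000 → 1/2500 → 1/3200.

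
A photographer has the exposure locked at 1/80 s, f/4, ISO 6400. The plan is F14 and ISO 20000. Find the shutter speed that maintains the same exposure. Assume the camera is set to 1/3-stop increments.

Aperture: f/4 → f/4.5 → f/5 → f/5.6 → f/6.3 → f/7.1 → f/8 → f/9 → f/10 → f/11 → f/13 → f/14 — 3 2/3 stops smaller aperture (darker).
ISO: 6400 → 8000 → 10000 → 12800 → 16000 → 20000 — 1 2/3 stops higher (brighter).
Net change so far: 2 stops darker. Offset with the shutter speed: 1/80 → 1/60 → 1/50 → 1/40 → 1/30 → 1/25 → 1/20.

1/20s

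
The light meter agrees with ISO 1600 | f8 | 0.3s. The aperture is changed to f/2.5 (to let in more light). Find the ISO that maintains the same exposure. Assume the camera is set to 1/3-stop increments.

Aperture: f/8 → f/7.1 → f/6.3 → f/5.6 → f/5 → f/4.5 → f/4 → f/3.5 → f/3.2 → f/2.8 → f/2.5 — 3 1/3 stops opened up (brighter).
Need 3 1/3 stops darker from the ISO: 1600 → 1250 → 1000 → 800 → 640 → 500 → 400 → 320 → 250 → 200 → 160.

ISO 160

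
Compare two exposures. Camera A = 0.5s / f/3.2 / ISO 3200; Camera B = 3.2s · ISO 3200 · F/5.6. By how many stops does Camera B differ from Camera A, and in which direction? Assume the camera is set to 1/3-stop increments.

Aperture: f/3.2 → f/3.5 → f/4 → f/4.5 → f/5 → f/5.6 — 1 2/3 stops stopped down (darker).
Shutter speed: 0.5 → 0.6 → 0.8 → 1 → 1.3 → 1.6 → 2 → 2.5 → 3.2 — 2 2/3 stops longer (brighter).
ISO: unchanged.
Net: −1 2/3 +2 2/3 = +1 stop.

1 stop brighter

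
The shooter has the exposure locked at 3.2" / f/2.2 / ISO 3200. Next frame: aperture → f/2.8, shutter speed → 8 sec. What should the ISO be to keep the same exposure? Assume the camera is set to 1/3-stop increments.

Aperture: f/2.2 → f/2.5 → f/2.8 — 2/3 stop smaller aperture (darker).
Shutter speed: 3.2 → 4 → 5 → 6 → 8 — 1 1/3 stops longer (brighter).
Net change so far: 2/3 stop brighter. Offset with the ISO: 3200 → 2500 → 2000.

ISO 2000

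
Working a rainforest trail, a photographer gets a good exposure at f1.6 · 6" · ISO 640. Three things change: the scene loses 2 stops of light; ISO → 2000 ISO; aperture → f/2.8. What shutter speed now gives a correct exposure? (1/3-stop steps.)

Scene light: 2 stops darker.
ISO: 640 → 800 → 1000 → 1250 → 1600 → 2000 — 1 2/3 stops raised (brighter).
Aperture: f/1.6 → f/1.8 → f/2 → f/2.2 → f/2.5 → f/2.8 — 1 2/3 stops narrower (darker).
Net so far: 2 stops darker. Shutter speed: 6 → 8 → 10 → 13 → 15 → 20 → 25.

25 s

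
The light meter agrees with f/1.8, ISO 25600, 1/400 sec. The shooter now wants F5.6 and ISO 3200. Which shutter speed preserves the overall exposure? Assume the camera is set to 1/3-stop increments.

1/5s

Aperture: f/1.8 → f/2 → f/2.2 → f/2.5 → f/2.8 → f/3.2 → f/3.5 → f/4 → f/4.5 → f/5 → f/5.6 — 3 1/3 stops narrower (darker).
ISO: 25600 → 20000 → 16000 → 12800 → 10000 → 8000 → 6400 → 5000 → 4000 → 3200 — 3 stops dropped (darker).
Net change so far: 6 1/3 stops darker. Offset with the shutter speed: 1/400 → 1/320 → 1/250 → 1/200 → 1/160 → 1/125 → 1/100 → 1/80 → 1/60 → 1/50 → 1/40 → 1/30 → 1/25 → 1/20 → 1/15 → 1/13 → 1/10 → 1/8 → 1/6 → 1/5.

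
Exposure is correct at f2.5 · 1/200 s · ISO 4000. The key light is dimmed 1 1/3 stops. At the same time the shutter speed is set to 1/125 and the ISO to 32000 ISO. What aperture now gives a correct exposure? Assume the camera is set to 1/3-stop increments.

f/5.6

Scene light: 1 1/3 stops darker.
Shutter speed: 1/200 → 1/160 → 1/125 — 2/3 stop longer (brighter).
ISO: 4000 → 5000 → 6400 → 8000 → 10000 → 12800 → 16000 → 20000 → 25600 → 32000 — 3 stops higher (brighter).
Net so far: 2 1/3 stops brighter. Aperture: f/2.5 → f/2.8 → f/3.2 → f/3.5 → f/4 → f/4.5 → f/5 → f/5.6.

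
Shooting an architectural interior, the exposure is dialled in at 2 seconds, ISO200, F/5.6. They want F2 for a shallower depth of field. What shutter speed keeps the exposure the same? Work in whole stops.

1/4s

Aperture: f/5.6 → f/4 → f/2.8 → f/2 — 3 stops wider (brighter).
Need 3 stops darker from the shutter speed: 2 → 1 → 1/2 → 1/4.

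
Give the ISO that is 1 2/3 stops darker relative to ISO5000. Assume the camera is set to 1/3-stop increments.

ISO 1600

ISO: 5000 → 4000 → 3200 → 2500 → 2000 → 1600 — 1 2/3 stops dropped (darker).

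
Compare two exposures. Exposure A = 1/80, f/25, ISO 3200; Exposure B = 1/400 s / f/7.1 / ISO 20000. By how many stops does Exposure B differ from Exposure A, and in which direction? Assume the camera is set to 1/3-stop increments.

4 stops brighter

Aperture: f/25 → f/22 → f/20 → f/18 → f/16 → f/14 → f/13 → f/11 → f/10 → f/9 → f/8 → f/7.1 — 3 2/3 stops larger aperture (brighter).
Shutter speed: 1/80 → 1/100 → 1/125 → 1/160 → 1/200 → 1/250 → 1/320 → 1/400 — 2 1/3 stops faster (darker).
ISO: 3200 → 4000 → 5000 → 6400 → 8000 → 10000 → 12800 → 16000 → 20000 — 2 2/3 stops raised (brighter).
Net: +3 2/3 −2 1/3 +2 2/3 = +4 stops.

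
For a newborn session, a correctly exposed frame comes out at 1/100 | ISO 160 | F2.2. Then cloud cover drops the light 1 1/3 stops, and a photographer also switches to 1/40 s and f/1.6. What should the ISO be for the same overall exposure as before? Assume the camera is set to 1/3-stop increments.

Scene light: 1 1/3 stops darker.
Shutter speed: 1/100 → 1/80 → 1/60 → 1/50 → 1/40 — 1 1/3 stops slower (brighter).
Aperture: f/2.2 → f/2 → f/1.8 → f/1.6 — 1 stop opened up (brighter).
Net so far: 1 stop brighter. ISO: 160 → 125 → 100 → 80.

ISO 80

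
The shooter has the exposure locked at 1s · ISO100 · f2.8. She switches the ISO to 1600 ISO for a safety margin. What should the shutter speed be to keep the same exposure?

1/15s

ISO: 100 → 200 → 400 → 800 → 1600 — 4 stops raised (brighter).
Need 4 stops darker from the shutter speed: 1 → 1/2 → 1/4 → 1/8 → 1/15.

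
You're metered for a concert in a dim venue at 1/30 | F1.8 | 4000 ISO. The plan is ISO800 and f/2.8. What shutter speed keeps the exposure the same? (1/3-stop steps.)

0.4 s

ISO: 4000 → 3200 → 2500 → 2000 → 1600 → 1250 → 1000 → 800 — 2 1/3 stops dropped (darker).
Aperture: f/1.8 → f/2 → f/2.2 → f/2.5 → f/2.8 — 1 1/3 stops stopped down (darker).
Net change so far: 3 2/3 stops darker. Offset with the shutter speed: 1/30 → 1/25 → 1/20 → 1/15 → 1/13 → 1/10 → 1/8 → 1/6 → 1/5 → 1/4 → 0.3 → 0.4.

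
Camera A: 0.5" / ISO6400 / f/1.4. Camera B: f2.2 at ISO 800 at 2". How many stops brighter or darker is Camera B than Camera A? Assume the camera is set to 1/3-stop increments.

2 1/3 stops darker

Aperture: f/1.4 → f/1.6 → f/1.8 → f/2 → f/2.2 — 1 1/3 stops narrower (darker).
Shutter speed: 0.5 → 0.6 → 0.8 → 1 → 1.3 → 1.6 → 2 — 2 stops longer (brighter).
ISO: 6400 → 5000 → 4000 → 3200 → 2500 → 2000 → 1600 → 1250 → 1000 → 800 — 3 stops dropped (darker).
Net: −1 1/3 +2 −3 = −2 1/3 stops.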